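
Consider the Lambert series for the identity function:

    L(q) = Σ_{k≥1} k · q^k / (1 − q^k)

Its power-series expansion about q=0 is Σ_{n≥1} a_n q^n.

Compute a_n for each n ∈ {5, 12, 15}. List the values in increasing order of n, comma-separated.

6, 28, 24

d|5:{5,1}  Σf=5+1=6
n=12: 12·1 6·2 4·3 3·4 2·6 1·12  f→[12+6+4+3+2+1]=28
n=15: 15·1 5·3 3·5 1·15  f→[15+5+3+1]=24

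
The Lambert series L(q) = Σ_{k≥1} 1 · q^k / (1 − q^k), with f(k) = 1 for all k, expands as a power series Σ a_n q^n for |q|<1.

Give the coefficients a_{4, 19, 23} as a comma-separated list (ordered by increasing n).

n=4: 4·1 2·2 1·4  f→[1+1+1]=3
[q^19] f(19)=1,f(1)=1 ⇒ 2
d|23:{23,1}  Σf=1+1=2

3, 2, 2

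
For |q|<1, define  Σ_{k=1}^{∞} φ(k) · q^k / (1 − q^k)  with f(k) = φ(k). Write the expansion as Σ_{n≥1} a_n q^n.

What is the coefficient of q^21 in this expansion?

q^21  k|21↦φ(k): 21:12 7:6 3:2 1:1  a_21=21

a_21 = 21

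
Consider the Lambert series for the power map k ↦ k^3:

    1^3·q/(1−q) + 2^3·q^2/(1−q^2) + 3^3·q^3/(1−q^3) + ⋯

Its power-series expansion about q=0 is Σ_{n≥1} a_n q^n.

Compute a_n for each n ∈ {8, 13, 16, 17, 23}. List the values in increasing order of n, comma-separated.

585, 2198, 4681, 4914, 12168

[q^8] f(8)=512,f(4)=64,f(2)=8,f(1)=1 ⇒ 585
[q^13] f(1)=1,f(13)=2197 ⇒ 2198
d|16:{16,8,4,2,1}  Σf=4096+512+64+8+1=4681
[q^17] f(17)=4913,f(1)=1 ⇒ 4914
d|23:{1,23}  Σf=1+12167=12168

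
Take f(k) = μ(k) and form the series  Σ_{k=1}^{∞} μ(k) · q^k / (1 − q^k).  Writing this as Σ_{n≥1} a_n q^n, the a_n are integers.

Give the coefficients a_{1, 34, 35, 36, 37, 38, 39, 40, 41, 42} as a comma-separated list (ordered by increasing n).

1, 0, 0, 0, 0, 0, 0, 0, 0, 0

[q^1] μ(1)=1 ⇒ 1
n=34: 1·34 2·17 17·2 34·1  μ→[1+(-1)+(-1)+1]=0
d|35:{35,7,5,1}  Σμ=1+(-1)+(-1)+1=0
n=36: 1·36 2·18 3·12 4·9 6·6 9·4 12·3 18·2 36·1  μ→[1+(-1)+(-1)+0+1+0+0+0+0]=0
q^37  k|37↦μ(k): 1:1 37:-1  a_37=0
q^38  k|38↦μ(k): 1:1 2:-1 19:-1 38:1  a_38=0
d|39:{1,3,13,39}  Σμ=1+(-1)+(-1)+1=0
q^40  k|40↦μ(k): 40:0 20:0 10:1 8:0 5:-1 4:0 2:-1 1:1  a_40=0
d|41:{1,41}  Σμ=1+(-1)=0
[q^42] μ(42)=-1,μ(21)=1,μ(14)=1,μ(7)=-1,μ(6)=1,μ(3)=-1,μ(2)=-1,μ(1)=1 ⇒ 0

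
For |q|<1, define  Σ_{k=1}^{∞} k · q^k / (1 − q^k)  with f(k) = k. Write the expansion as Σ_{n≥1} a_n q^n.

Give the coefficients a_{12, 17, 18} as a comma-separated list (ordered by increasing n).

28, 18, 39

[q^12] f(1)=1,f(2)=2,f(3)=3,f(4)=4,f(6)=6,f(12)=12 ⇒ 28
n=17: 17·1 1·17  f→[17+1]=18
d|18:{1,2,3,6,9,18}  Σf=1+2+3+6+9+18=39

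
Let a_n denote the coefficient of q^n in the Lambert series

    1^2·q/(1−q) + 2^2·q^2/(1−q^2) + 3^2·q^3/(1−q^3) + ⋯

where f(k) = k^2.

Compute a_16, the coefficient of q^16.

a_16 = 341

n=16: 16·1 8·2 4·4 2·8 1·16  f→[256+64+16+4+1]=341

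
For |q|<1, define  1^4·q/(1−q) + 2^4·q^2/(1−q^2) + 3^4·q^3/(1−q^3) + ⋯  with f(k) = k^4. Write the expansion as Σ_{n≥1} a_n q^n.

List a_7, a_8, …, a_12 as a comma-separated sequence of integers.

2402, 4369, 6643, 10642, 14642, 22386

[q^7] f(7)=2401,f(1)=1 ⇒ 2402
d|8:{8,4,2,1}  Σf=4096+256+16+1=4369
n=9: 9·1 3·3 1·9  f→[6561+81+1]=6643
[q^10] f(1)=1,f(2)=16,f(5)=625,f(10)=10000 ⇒ 10642
n=11: 11·1 1·11  f→[14641+1]=14642
q^12  k|12↦f(k): 1:1 2:16 3:81 4:256 6:1296 12:20736  a_12=22386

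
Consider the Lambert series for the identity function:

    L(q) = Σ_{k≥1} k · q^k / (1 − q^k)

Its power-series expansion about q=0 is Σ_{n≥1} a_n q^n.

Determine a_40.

a_40 = 90

n=40: 1·40 2·20 4·10 5·8 8·5 10·4 20·2 40·1  f→[1+2+4+5+8+10+20+40]=90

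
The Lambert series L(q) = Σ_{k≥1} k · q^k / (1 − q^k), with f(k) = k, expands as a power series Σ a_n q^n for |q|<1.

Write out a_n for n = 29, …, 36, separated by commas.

30, 72, 32, 63, 48, 54, 48, 91

d|29:{29,1}  Σf=29+1=30
d|30:{30,15,10,6,5,3,2,1}  Σf=30+15+10+6+5+3+2+1=72
n=31: 31·1 1·31  f→[31+1]=32
[q^32] f(1)=1,f(2)=2,f(4)=4,f(8)=8,f(16)=16,f(32)=32 ⇒ 63
q^33  k|33↦f(k): 33:33 11:11 3:3 1:1  a_33=48
q^34  k|34↦f(k): 1:1 2:2 17:17 34:34  a_34=54
d|35:{1,5,7,35}  Σf=1+5+7+35=48
d|36:{36,18,12,9,6,4,3,2,1}  Σf=36+18+12+9+6+4+3+2+1=91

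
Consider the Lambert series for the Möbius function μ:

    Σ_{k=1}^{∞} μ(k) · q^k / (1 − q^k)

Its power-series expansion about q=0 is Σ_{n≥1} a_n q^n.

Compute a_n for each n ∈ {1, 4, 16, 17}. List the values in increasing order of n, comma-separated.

[q^1] μ(1)=1 ⇒ 1
d|4:{4,2,1}  Σμ=0+(-1)+1=0
n=16: 16·1 8·2 4·4 2·8 1·16  μ→[0+0+0+(-1)+1]=0
n=17: 17·1 1·17  μ→[(-1)+1]=0

1, 0, 0, 0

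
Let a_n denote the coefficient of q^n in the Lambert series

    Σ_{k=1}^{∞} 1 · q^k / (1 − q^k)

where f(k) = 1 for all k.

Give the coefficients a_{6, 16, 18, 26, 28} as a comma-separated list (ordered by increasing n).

d|6:{6,3,2,1}  Σf=1+1+1+1=4
[q^16] f(16)=1,f(8)=1,f(4)=1,f(2)=1,f(1)=1 ⇒ 5
[q^18] f(18)=1,f(9)=1,f(6)=1,f(3)=1,f(2)=1,f(1)=1 ⇒ 6
[q^26] f(26)=1,f(13)=1,f(2)=1,f(1)=1 ⇒ 4
n=28: 28·1 14·2 7·4 4·7 2·14 1·28  f→[1+1+1+1+1+1]=6

4, 5, 6, 4, 6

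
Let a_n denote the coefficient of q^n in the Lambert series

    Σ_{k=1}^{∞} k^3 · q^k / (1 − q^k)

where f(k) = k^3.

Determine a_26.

a_26 = 19782

d|26:{26,13,2,1}  Σf=17576+2197+8+1=19782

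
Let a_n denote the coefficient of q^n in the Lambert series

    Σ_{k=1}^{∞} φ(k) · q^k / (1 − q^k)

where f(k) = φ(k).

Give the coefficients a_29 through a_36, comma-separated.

d|29:{1,29}  Σφ=1+28=29
[q^30] φ(30)=8,φ(15)=8,φ(10)=4,φ(6)=2,φ(5)=4,φ(3)=2,φ(2)=1,φ(1)=1 ⇒ 30
n=31: 31·1 1·31  φ→[30+1]=31
[q^32] φ(1)=1,φ(2)=1,φ(4)=2,φ(8)=4,φ(16)=8,φ(32)=16 ⇒ 32
d|33:{33,11,3,1}  Σφ=20+10+2+1=33
[q^34] φ(34)=16,φ(17)=16,φ(2)=1,φ(1)=1 ⇒ 34
[q^35] φ(1)=1,φ(5)=4,φ(7)=6,φ(35)=24 ⇒ 35
d|36:{1,2,3,4,6,9,12,18,36}  Σφ=1+1+2+2+2+6+4+6+12=36

29, 30, 31, 32, 33, 34, 35, 36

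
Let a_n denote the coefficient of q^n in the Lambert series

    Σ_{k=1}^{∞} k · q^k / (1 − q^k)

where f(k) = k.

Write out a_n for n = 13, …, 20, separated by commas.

14, 24, 24, 31, 18, 39, 20, 42

[q^13] f(1)=1,f(13)=13 ⇒ 14
d|14:{1,2,7,14}  Σf=1+2+7+14=24
[q^15] f(15)=15,f(5)=5,f(3)=3,f(1)=1 ⇒ 24
[q^16] f(16)=16,f(8)=8,f(4)=4,f(2)=2,f(1)=1 ⇒ 31
q^17  k|17↦f(k): 17:17 1:1  a_17=18
d|18:{1,2,3,6,9,18}  Σf=1+2+3+6+9+18=39
d|19:{19,1}  Σf=19+1=20
d|20:{20,10,5,4,2,1}  Σf=20+10+5+4+2+1=42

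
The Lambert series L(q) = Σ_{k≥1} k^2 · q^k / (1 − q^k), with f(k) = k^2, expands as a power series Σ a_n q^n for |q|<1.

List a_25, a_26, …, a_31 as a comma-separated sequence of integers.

q^25  k|25↦f(k): 1:1 5:25 25:625  a_25=651
n=26: 1·26 2·13 13·2 26·1  f→[1+4+169+676]=850
d|27:{1,3,9,27}  Σf=1+9+81+729=820
d|28:{28,14,7,4,2,1}  Σf=784+196+49+16+4+1=1050
d|29:{1,29}  Σf=1+841=842
[q^30] f(30)=900,f(15)=225,f(10)=100,f(6)=36,f(5)=25,f(3)=9,f(2)=4,f(1)=1 ⇒ 1300
d|31:{31,1}  Σf=961+1=962

651, 850, 820, 1050, 842, 1300, 962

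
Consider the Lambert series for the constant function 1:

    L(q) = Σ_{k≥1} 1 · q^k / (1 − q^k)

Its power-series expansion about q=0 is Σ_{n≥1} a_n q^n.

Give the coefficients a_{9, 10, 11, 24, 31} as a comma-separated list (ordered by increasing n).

3, 4, 2, 8, 2

q^9  k|9↦f(k): 1:1 3:1 9:1  a_9=3
n=10: 10·1 5·2 2·5 1·10  f→[1+1+1+1]=4
n=11: 11·1 1·11  f→[1+1]=2
[q^24] f(24)=1,f(12)=1,f(8)=1,f(6)=1,f(4)=1,f(3)=1,f(2)=1,f(1)=1 ⇒ 8
d|31:{1,31}  Σf=1+1=2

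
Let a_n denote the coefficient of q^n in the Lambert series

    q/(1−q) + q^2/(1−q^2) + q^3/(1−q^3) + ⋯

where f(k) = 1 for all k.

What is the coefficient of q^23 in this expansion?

a_23 = 2

n=23: 1·23 23·1  f→[1+1]=2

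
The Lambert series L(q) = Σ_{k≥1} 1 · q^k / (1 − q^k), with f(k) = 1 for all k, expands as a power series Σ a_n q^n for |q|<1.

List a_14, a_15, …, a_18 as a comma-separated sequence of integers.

d|14:{1,2,7,14}  Σf=1+1+1+1=4
[q^15] f(15)=1,f(5)=1,f(3)=1,f(1)=1 ⇒ 4
[q^16] f(16)=1,f(8)=1,f(4)=1,f(2)=1,f(1)=1 ⇒ 5
d|17:{1,17}  Σf=1+1=2
d|18:{1,2,3,6,9,18}  Σf=1+1+1+1+1+1=6

4, 4, 5, 2, 6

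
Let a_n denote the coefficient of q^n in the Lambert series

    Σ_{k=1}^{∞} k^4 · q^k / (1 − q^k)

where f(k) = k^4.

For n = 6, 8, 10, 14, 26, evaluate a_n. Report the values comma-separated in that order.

1394, 4369, 10642, 40834, 485554

d|6:{6,3,2,1}  Σf=1296+81+16+1=1394
[q^8] f(8)=4096,f(4)=256,f(2)=16,f(1)=1 ⇒ 4369
d|10:{10,5,2,1}  Σf=10000+625+16+1=10642
q^14  k|14↦f(k): 14:38416 7:2401 2:16 1:1  a_14=40834
n=26: 1·26 2·13 13·2 26·1  f→[1+16+28561+456976]=485554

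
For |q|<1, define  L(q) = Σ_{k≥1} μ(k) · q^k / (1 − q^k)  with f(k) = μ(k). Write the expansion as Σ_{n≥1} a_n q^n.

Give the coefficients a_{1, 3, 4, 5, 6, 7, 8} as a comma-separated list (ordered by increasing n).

[q^1] μ(1)=1 ⇒ 1
d|3:{1,3}  Σμ=1+(-1)=0
[q^4] μ(4)=0,μ(2)=-1,μ(1)=1 ⇒ 0
[q^5] μ(5)=-1,μ(1)=1 ⇒ 0
n=6: 1·6 2·3 3·2 6·1  μ→[1+(-1)+(-1)+1]=0
q^7  k|7↦μ(k): 1:1 7:-1  a_7=0
n=8: 8·1 4·2 2·4 1·8  μ→[0+0+(-1)+1]=0

1, 0, 0, 0, 0, 0, 0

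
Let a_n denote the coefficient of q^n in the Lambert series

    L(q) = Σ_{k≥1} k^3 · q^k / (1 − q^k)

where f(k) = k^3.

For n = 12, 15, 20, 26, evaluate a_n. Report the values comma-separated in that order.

2044, 3528, 9198, 19782

q^12  k|12↦f(k): 12:1728 6:216 4:64 3:27 2:8 1:1  a_12=2044
[q^15] f(15)=3375,f(5)=125,f(3)=27,f(1)=1 ⇒ 3528
[q^20] f(1)=1,f(2)=8,f(4)=64,f(5)=125,f(10)=1000,f(20)=8000 ⇒ 9198
q^26  k|26↦f(k): 1:1 2:8 13:2197 26:17576  a_26=19782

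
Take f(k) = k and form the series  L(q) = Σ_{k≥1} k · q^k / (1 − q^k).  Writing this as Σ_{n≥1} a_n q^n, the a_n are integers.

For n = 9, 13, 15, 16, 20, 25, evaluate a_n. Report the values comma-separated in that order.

n=9: 1·9 3·3 9·1  f→[1+3+9]=13
[q^13] f(13)=13,f(1)=1 ⇒ 14
q^15  k|15↦f(k): 15:15 5:5 3:3 1:1  a_15=24
n=16: 1·16 2·8 4·4 8·2 16·1  f→[1+2+4+8+16]=31
[q^20] f(1)=1,f(2)=2,f(4)=4,f(5)=5,f(10)=10,f(20)=20 ⇒ 42
n=25: 25·1 5·5 1·25  f→[25+5+1]=31

13, 14, 24, 31, 42, 31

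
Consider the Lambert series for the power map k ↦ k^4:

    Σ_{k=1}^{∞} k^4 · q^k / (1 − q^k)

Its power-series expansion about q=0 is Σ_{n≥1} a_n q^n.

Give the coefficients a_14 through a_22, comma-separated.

40834, 51332, 69905, 83522, 112931, 130322, 170898, 196964, 248914

q^14  k|14↦f(k): 14:38416 7:2401 2:16 1:1  a_14=40834
[q^15] f(1)=1,f(3)=81,f(5)=625,f(15)=50625 ⇒ 51332
q^16  k|16↦f(k): 16:65536 8:4096 4:256 2:16 1:1  a_16=69905
n=17: 17·1 1·17  f→[83521+1]=83522
d|18:{1,2,3,6,9,18}  Σf=1+16+81+1296+6561+104976=112931
d|19:{19,1}  Σf=130321+1=130322
[q^20] f(1)=1,f(2)=16,f(4)=256,f(5)=625,f(10)=10000,f(20)=160000 ⇒ 170898
n=21: 21·1 7·3 3·7 1·21  f→[194481+2401+81+1]=196964
[q^22] f(22)=234256,f(11)=14641,f(2)=16,f(1)=1 ⇒ 248914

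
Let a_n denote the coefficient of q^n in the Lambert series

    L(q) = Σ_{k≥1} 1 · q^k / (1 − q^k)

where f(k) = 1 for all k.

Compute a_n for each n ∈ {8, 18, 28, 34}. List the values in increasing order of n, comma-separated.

4, 6, 6, 4

q^8  k|8↦f(k): 1:1 2:1 4:1 8:1  a_8=4
q^18  k|18↦f(k): 1:1 2:1 3:1 6:1 9:1 18:1  a_18=6
[q^28] f(28)=1,f(14)=1,f(7)=1,f(4)=1,f(2)=1,f(1)=1 ⇒ 6
n=34: 34·1 17·2 2·17 1·34  f→[1+1+1+1]=4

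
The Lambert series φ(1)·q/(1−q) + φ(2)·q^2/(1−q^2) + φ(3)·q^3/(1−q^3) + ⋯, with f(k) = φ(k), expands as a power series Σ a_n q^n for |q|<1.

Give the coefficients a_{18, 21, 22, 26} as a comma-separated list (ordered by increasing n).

n=18: 1·18 2·9 3·6 6·3 9·2 18·1  φ→[1+1+2+2+6+6]=18
q^21  k|21↦φ(k): 1:1 3:2 7:6 21:12  a_21=21
q^22  k|22↦φ(k): 22:10 11:10 2:1 1:1  a_22=22
q^26  k|26↦φ(k): 26:12 13:12 2:1 1:1  a_26=26

18, 21, 22, 26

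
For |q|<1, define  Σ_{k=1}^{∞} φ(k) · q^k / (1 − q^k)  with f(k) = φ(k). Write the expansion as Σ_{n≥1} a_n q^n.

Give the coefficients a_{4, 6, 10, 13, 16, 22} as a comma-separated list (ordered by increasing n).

q^4  k|4↦φ(k): 1:1 2:1 4:2  a_4=4
d|6:{1,2,3,6}  Σφ=1+1+2+2=6
d|10:{10,5,2,1}  Σφ=4+4+1+1=10
d|13:{13,1}  Σφ=12+1=13
[q^16] φ(16)=8,φ(8)=4,φ(4)=2,φ(2)=1,φ(1)=1 ⇒ 16
q^22  k|22↦φ(k): 22:10 11:10 2:1 1:1  a_22=22

4, 6, 10, 13, 16, 22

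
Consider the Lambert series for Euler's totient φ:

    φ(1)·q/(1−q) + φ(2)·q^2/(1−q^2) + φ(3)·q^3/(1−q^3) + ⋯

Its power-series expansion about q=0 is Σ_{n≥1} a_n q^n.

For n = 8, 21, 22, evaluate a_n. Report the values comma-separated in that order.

d|8:{1,2,4,8}  Σφ=1+1+2+4=8
q^21  k|21↦φ(k): 1:1 3:2 7:6 21:12  a_21=21
n=22: 22·1 11·2 2·11 1·22  φ→[10+10+1+1]=22

8, 21, 22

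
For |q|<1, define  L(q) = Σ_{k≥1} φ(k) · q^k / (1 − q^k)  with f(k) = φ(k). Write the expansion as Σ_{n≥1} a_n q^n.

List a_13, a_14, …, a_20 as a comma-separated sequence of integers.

q^13  k|13↦φ(k): 13:12 1:1  a_13=13
n=14: 14·1 7·2 2·7 1·14  φ→[6+6+1+1]=14
n=15: 15·1 5·3 3·5 1·15  φ→[8+4+2+1]=15
[q^16] φ(1)=1,φ(2)=1,φ(4)=2,φ(8)=4,φ(16)=8 ⇒ 16
q^17  k|17↦φ(k): 1:1 17:16  a_17=17
[q^18] φ(18)=6,φ(9)=6,φ(6)=2,φ(3)=2,φ(2)=1,φ(1)=1 ⇒ 18
q^19  k|19↦φ(k): 19:18 1:1  a_19=19
[q^20] φ(20)=8,φ(10)=4,φ(5)=4,φ(4)=2,φ(2)=1,φ(1)=1 ⇒ 20

13, 14, 15, 16, 17, 18, 19, 20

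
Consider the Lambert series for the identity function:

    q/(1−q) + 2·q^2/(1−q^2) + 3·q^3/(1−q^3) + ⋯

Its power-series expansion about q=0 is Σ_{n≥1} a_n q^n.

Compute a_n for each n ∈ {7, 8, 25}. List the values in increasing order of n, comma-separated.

8, 15, 31

[q^7] f(1)=1,f(7)=7 ⇒ 8
d|8:{8,4,2,1}  Σf=8+4+2+1=15
d|25:{25,5,1}  Σf=25+5+1=31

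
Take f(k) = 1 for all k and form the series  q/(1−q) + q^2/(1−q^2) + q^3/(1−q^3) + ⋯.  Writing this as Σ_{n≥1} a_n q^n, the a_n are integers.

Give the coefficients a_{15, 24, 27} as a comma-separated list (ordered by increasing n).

n=15: 15·1 5·3 3·5 1·15  f→[1+1+1+1]=4
q^24  k|24↦f(k): 1:1 2:1 3:1 4:1 6:1 8:1 12:1 24:1  a_24=8
n=27: 27·1 9·3 3·9 1·27  f→[1+1+1+1]=4

4, 8, 4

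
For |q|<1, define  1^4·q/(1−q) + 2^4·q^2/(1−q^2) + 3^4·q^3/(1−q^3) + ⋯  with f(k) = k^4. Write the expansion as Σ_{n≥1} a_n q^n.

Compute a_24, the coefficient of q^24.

a_24 = 358258

[q^24] f(1)=1,f(2)=16,f(3)=81,f(4)=256,f(6)=1296,f(8)=4096,f(12)=20736,f(24)=331776 ⇒ 358258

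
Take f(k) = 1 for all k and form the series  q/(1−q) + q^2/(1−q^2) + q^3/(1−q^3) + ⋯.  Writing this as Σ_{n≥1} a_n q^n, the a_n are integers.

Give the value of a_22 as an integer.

a_22 = 4

[q^22] f(22)=1,f(11)=1,f(2)=1,f(1)=1 ⇒ 4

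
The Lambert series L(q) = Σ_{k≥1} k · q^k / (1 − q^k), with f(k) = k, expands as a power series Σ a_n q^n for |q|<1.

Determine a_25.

d|25:{25,5,1}  Σf=25+5+1=31

a_25 = 31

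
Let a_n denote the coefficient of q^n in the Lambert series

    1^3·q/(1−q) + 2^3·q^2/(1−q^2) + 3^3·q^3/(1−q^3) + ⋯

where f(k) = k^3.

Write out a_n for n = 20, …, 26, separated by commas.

[q^20] f(1)=1,f(2)=8,f(4)=64,f(5)=125,f(10)=1000,f(20)=8000 ⇒ 9198
q^21  k|21↦f(k): 1:1 3:27 7:343 21:9261  a_21=9632
q^22  k|22↦f(k): 22:10648 11:1331 2:8 1:1  a_22=11988
n=23: 1·23 23·1  f→[1+12167]=12168
d|24:{1,2,3,4,6,8,12,24}  Σf=1+8+27+64+216+512+1728+13824=16380
q^25  k|25↦f(k): 1:1 5:125 25:15625  a_25=15751
d|26:{1,2,13,26}  Σf=1+8+2197+17576=19782

9198, 9632, 11988, 12168, 16380, 15751, 19782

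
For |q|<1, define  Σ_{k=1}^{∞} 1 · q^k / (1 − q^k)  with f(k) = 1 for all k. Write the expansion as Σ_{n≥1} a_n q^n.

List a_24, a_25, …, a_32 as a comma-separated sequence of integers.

8, 3, 4, 4, 6, 2, 8, 2, 6

d|24:{24,12,8,6,4,3,2,1}  Σf=1+1+1+1+1+1+1+1=8
q^25  k|25↦f(k): 1:1 5:1 25:1  a_25=3
n=26: 1·26 2·13 13·2 26·1  f→[1+1+1+1]=4
n=27: 1·27 3·9 9·3 27·1  f→[1+1+1+1]=4
d|28:{1,2,4,7,14,28}  Σf=1+1+1+1+1+1=6
q^29  k|29↦f(k): 29:1 1:1  a_29=2
n=30: 1·30 2·15 3·10 5·6 6·5 10·3 15·2 30·1  f→[1+1+1+1+1+1+1+1]=8
d|31:{31,1}  Σf=1+1=2
n=32: 1·32 2·16 4·8 8·4 16·2 32·1  f→[1+1+1+1+1+1]=6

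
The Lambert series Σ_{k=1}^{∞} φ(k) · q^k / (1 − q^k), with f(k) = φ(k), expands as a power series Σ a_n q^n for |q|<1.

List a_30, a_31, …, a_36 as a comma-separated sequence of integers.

q^30  k|30↦φ(k): 30:8 15:8 10:4 6:2 5:4 3:2 2:1 1:1  a_30=30
q^31  k|31↦φ(k): 1:1 31:30  a_31=31
n=32: 32·1 16·2 8·4 4·8 2·16 1·32  φ→[16+8+4+2+1+1]=32
q^33  k|33↦φ(k): 33:20 11:10 3:2 1:1  a_33=33
n=34: 1·34 2·17 17·2 34·1  φ→[1+1+16+16]=34
d|35:{35,7,5,1}  Σφ=24+6+4+1=35
q^36  k|36↦φ(k): 1:1 2:1 3:2 4:2 6:2 9:6 12:4 18:6 36:12  a_36=36

30, 31, 32, 33, 34, 35, 36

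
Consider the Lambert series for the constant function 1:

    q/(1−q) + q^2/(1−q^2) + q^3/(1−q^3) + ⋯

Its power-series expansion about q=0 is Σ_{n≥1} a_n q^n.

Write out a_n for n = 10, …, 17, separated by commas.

4, 2, 6, 2, 4, 4, 5, 2

n=10: 1·10 2·5 5·2 10·1  f→[1+1+1+1]=4
[q^11] f(1)=1,f(11)=1 ⇒ 2
d|12:{1,2,3,4,6,12}  Σf=1+1+1+1+1+1=6
q^13  k|13↦f(k): 13:1 1:1  a_13=2
[q^14] f(14)=1,f(7)=1,f(2)=1,f(1)=1 ⇒ 4
n=15: 1·15 3·5 5·3 15·1  f→[1+1+1+1]=4
n=16: 1·16 2·8 4·4 8·2 16·1  f→[1+1+1+1+1]=5
n=17: 1·17 17·1  f→[1+1]=2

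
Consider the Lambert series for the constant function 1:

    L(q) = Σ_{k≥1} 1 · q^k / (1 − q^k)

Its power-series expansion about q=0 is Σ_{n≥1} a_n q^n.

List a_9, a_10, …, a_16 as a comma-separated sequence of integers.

n=9: 9·1 3·3 1·9  f→[1+1+1]=3
[q^10] f(10)=1,f(5)=1,f(2)=1,f(1)=1 ⇒ 4
n=11: 1·11 11·1  f→[1+1]=2
n=12: 1·12 2·6 3·4 4·3 6·2 12·1  f→[1+1+1+1+1+1]=6
[q^13] f(13)=1,f(1)=1 ⇒ 2
[q^14] f(1)=1,f(2)=1,f(7)=1,f(14)=1 ⇒ 4
n=15: 15·1 5·3 3·5 1·15  f→[1+1+1+1]=4
n=16: 16·1 8·2 4·4 2·8 1·16  f→[1+1+1+1+1]=5

3, 4, 2, 6, 2, 4, 4, 5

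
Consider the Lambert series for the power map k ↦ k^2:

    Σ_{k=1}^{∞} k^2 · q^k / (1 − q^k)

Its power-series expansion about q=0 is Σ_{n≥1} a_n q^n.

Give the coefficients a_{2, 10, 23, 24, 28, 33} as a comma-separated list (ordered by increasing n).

[q^2] f(1)=1,f(2)=4 ⇒ 5
q^10  k|10↦f(k): 1:1 2:4 5:25 10:100  a_10=130
n=23: 1·23 23·1  f→[1+529]=530
d|24:{1,2,3,4,6,8,12,24}  Σf=1+4+9+16+36+64+144+576=850
q^28  k|28↦f(k): 1:1 2:4 4:16 7:49 14:196 28:784  a_28=1050
q^33  k|33↦f(k): 1:1 3:9 11:121 33:1089  a_33=1220

5, 130, 530, 850, 1050, 1220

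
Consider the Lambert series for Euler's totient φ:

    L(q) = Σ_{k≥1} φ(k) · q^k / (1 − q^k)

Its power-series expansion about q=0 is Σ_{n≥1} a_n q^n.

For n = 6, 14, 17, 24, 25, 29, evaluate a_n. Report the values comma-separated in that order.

q^6  k|6↦φ(k): 1:1 2:1 3:2 6:2  a_6=6
q^14  k|14↦φ(k): 14:6 7:6 2:1 1:1  a_14=14
n=17: 1·17 17·1  φ→[1+16]=17
n=24: 24·1 12·2 8·3 6·4 4·6 3·8 2·12 1·24  φ→[8+4+4+2+2+2+1+1]=24
d|25:{25,5,1}  Σφ=20+4+1=25
d|29:{29,1}  Σφ=28+1=29

6, 14, 17, 24, 25, 29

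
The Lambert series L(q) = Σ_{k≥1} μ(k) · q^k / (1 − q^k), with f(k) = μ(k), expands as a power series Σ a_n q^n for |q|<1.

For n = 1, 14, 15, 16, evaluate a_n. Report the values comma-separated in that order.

1, 0, 0, 0

n=1: 1·1  μ→[1]=1
[q^14] μ(14)=1,μ(7)=-1,μ(2)=-1,μ(1)=1 ⇒ 0
[q^15] μ(1)=1,μ(3)=-1,μ(5)=-1,μ(15)=1 ⇒ 0
n=16: 16·1 8·2 4·4 2·8 1·16  μ→[0+0+0+(-1)+1]=0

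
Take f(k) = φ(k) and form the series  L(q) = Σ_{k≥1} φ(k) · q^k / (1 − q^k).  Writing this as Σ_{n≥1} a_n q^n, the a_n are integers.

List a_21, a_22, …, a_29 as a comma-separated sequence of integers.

q^21  k|21↦φ(k): 21:12 7:6 3:2 1:1  a_21=21
n=22: 1·22 2·11 11·2 22·1  φ→[1+1+10+10]=22
n=23: 1·23 23·1  φ→[1+22]=23
[q^24] φ(1)=1,φ(2)=1,φ(3)=2,φ(4)=2,φ(6)=2,φ(8)=4,φ(12)=4,φ(24)=8 ⇒ 24
[q^25] φ(1)=1,φ(5)=4,φ(25)=20 ⇒ 25
d|26:{1,2,13,26}  Σφ=1+1+12+12=26
q^27  k|27↦φ(k): 27:18 9:6 3:2 1:1  a_27=27
d|28:{1,2,4,7,14,28}  Σφ=1+1+2+6+6+12=28
q^29  k|29↦φ(k): 29:28 1:1  a_29=29

21, 22, 23, 24, 25, 26, 27, 28, 29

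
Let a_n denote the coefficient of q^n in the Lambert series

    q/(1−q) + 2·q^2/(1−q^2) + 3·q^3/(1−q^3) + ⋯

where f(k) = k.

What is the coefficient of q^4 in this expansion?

a_4 = 7

n=4: 1·4 2·2 4·1  f→[1+2+4]=7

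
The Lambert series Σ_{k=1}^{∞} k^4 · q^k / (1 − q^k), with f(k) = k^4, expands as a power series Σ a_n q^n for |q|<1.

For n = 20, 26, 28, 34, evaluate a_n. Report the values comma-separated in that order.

170898, 485554, 655746, 1419874

[q^20] f(1)=1,f(2)=16,f(4)=256,f(5)=625,f(10)=10000,f(20)=160000 ⇒ 170898
n=26: 1·26 2·13 13·2 26·1  f→[1+16+28561+456976]=485554
q^28  k|28↦f(k): 1:1 2:16 4:256 7:2401 14:38416 28:614656  a_28=655746
d|34:{1,2,17,34}  Σf=1+16+83521+1336336=1419874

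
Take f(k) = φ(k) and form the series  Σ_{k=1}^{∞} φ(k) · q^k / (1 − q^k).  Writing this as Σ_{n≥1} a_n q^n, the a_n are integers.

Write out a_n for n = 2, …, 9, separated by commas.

d|2:{1,2}  Σφ=1+1=2
n=3: 1·3 3·1  φ→[1+2]=3
n=4: 4·1 2·2 1·4  φ→[2+1+1]=4
d|5:{5,1}  Σφ=4+1=5
n=6: 1·6 2·3 3·2 6·1  φ→[1+1+2+2]=6
n=7: 1·7 7·1  φ→[1+6]=7
n=8: 1·8 2·4 4·2 8·1  φ→[1+1+2+4]=8
[q^9] φ(9)=6,φ(3)=2,φ(1)=1 ⇒ 9

2, 3, 4, 5, 6, 7, 8, 9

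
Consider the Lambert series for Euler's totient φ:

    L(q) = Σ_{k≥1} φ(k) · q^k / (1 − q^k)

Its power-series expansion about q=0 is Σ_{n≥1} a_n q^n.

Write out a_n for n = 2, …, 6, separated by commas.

q^2  k|2↦φ(k): 2:1 1:1  a_2=2
[q^3] φ(1)=1,φ(3)=2 ⇒ 3
d|4:{4,2,1}  Σφ=2+1+1=4
n=5: 1·5 5·1  φ→[1+4]=5
[q^6] φ(6)=2,φ(3)=2,φ(2)=1,φ(1)=1 ⇒ 6

2, 3, 4, 5, 6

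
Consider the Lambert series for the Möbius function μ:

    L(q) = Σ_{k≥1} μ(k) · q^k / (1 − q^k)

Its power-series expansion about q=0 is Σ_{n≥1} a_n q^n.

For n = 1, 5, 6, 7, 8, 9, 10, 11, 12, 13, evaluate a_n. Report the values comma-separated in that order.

d|1:{1}  Σμ=1=1
[q^5] μ(5)=-1,μ(1)=1 ⇒ 0
q^6  k|6↦μ(k): 1:1 2:-1 3:-1 6:1  a_6=0
[q^7] μ(7)=-1,μ(1)=1 ⇒ 0
n=8: 1·8 2·4 4·2 8·1  μ→[1+(-1)+0+0]=0
q^9  k|9↦μ(k): 9:0 3:-1 1:1  a_9=0
n=10: 10·1 5·2 2·5 1·10  μ→[1+(-1)+(-1)+1]=0
q^11  k|11↦μ(k): 11:-1 1:1  a_11=0
n=12: 1·12 2·6 3·4 4·3 6·2 12·1  μ→[1+(-1)+(-1)+0+1+0]=0
[q^13] μ(1)=1,μ(13)=-1 ⇒ 0

1, 0, 0, 0, 0, 0, 0, 0, 0, 0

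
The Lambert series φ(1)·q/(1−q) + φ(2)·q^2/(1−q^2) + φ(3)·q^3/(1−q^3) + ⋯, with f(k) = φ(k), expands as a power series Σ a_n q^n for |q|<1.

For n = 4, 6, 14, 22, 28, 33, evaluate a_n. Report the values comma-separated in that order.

q^4  k|4↦φ(k): 1:1 2:1 4:2  a_4=4
q^6  k|6↦φ(k): 6:2 3:2 2:1 1:1  a_6=6
d|14:{1,2,7,14}  Σφ=1+1+6+6=14
q^22  k|22↦φ(k): 1:1 2:1 11:10 22:10  a_22=22
[q^28] φ(28)=12,φ(14)=6,φ(7)=6,φ(4)=2,φ(2)=1,φ(1)=1 ⇒ 28
d|33:{33,11,3,1}  Σφ=20+10+2+1=33

4, 6, 14, 22, 28, 33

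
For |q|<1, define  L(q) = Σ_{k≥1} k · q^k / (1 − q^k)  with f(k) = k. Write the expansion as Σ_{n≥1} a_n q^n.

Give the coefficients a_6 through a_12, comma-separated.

[q^6] f(6)=6,f(3)=3,f(2)=2,f(1)=1 ⇒ 12
[q^7] f(7)=7,f(1)=1 ⇒ 8
q^8  k|8↦f(k): 8:8 4:4 2:2 1:1  a_8=15
q^9  k|9↦f(k): 1:1 3:3 9:9  a_9=13
q^10  k|10↦f(k): 10:10 5:5 2:2 1:1  a_10=18
d|11:{1,11}  Σf=1+11=12
[q^12] f(1)=1,f(2)=2,f(3)=3,f(4)=4,f(6)=6,f(12)=12 ⇒ 28

12, 8, 15, 13, 18, 12, 28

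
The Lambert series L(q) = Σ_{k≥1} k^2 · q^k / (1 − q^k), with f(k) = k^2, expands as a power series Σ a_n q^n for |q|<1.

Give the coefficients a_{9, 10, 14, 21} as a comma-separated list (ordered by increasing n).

91, 130, 250, 500

d|9:{1,3,9}  Σf=1+9+81=91
[q^10] f(1)=1,f(2)=4,f(5)=25,f(10)=100 ⇒ 130
n=14: 14·1 7·2 2·7 1·14  f→[196+49+4+1]=250
[q^21] f(21)=441,f(7)=49,f(3)=9,f(1)=1 ⇒ 500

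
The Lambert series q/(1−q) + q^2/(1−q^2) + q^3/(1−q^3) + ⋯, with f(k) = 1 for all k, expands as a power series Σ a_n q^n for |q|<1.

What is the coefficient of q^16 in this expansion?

n=16: 1·16 2·8 4·4 8·2 16·1  f→[1+1+1+1+1]=5

a_16 = 5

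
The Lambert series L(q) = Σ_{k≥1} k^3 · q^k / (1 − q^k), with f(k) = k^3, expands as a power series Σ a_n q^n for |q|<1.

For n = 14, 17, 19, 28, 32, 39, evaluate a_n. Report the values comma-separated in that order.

3096, 4914, 6860, 25112, 37449, 61544

[q^14] f(1)=1,f(2)=8,f(7)=343,f(14)=2744 ⇒ 3096
n=17: 17·1 1·17  f→[4913+1]=4914
d|19:{1,19}  Σf=1+6859=6860
q^28  k|28↦f(k): 1:1 2:8 4:64 7:343 14:2744 28:21952  a_28=25112
[q^32] f(1)=1,f(2)=8,f(4)=64,f(8)=512,f(16)=4096,f(32)=32768 ⇒ 37449
n=39: 1·39 3·13 13·3 39·1  f→[1+27+2197+59319]=61544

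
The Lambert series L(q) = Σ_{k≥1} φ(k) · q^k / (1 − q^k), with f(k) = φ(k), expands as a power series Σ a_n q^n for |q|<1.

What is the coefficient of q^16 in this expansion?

q^16  k|16↦φ(k): 16:8 8:4 4:2 2:1 1:1  a_16=16

a_16 = 16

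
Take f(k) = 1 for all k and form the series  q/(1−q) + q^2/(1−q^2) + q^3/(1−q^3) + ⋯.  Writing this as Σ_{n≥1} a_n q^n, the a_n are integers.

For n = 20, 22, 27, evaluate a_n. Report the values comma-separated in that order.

6, 4, 4

n=20: 20·1 10·2 5·4 4·5 2·10 1·20  f→[1+1+1+1+1+1]=6
[q^22] f(22)=1,f(11)=1,f(2)=1,f(1)=1 ⇒ 4
d|27:{1,3,9,27}  Σf=1+1+1+1=4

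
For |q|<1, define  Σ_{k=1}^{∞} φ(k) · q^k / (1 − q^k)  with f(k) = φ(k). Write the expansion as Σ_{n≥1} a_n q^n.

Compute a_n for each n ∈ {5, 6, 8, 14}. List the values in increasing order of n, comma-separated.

d|5:{1,5}  Σφ=1+4=5
[q^6] φ(1)=1,φ(2)=1,φ(3)=2,φ(6)=2 ⇒ 6
d|8:{1,2,4,8}  Σφ=1+1+2+4=8
n=14: 14·1 7·2 2·7 1·14  φ→[6+6+1+1]=14

5, 6, 8, 14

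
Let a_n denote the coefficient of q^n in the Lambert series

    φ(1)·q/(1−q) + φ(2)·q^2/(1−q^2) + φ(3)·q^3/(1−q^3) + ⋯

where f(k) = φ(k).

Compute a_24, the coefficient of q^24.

d|24:{1,2,3,4,6,8,12,24}  Σφ=1+1+2+2+2+4+4+8=24

a_24 = 24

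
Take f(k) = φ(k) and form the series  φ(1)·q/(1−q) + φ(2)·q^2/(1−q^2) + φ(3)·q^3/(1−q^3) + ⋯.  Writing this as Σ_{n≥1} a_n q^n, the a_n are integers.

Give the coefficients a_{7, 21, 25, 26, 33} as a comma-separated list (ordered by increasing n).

[q^7] φ(7)=6,φ(1)=1 ⇒ 7
n=21: 1·21 3·7 7·3 21·1  φ→[1+2+6+12]=21
d|25:{1,5,25}  Σφ=1+4+20=25
d|26:{1,2,13,26}  Σφ=1+1+12+12=26
d|33:{1,3,11,33}  Σφ=1+2+10+20=33

7, 21, 25, 26, 33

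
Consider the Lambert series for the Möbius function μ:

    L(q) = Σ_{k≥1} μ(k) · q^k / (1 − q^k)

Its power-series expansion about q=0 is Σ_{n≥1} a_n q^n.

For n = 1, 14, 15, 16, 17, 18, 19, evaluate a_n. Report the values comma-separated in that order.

d|1:{1}  Σμ=1=1
d|14:{14,7,2,1}  Σμ=1+(-1)+(-1)+1=0
q^15  k|15↦μ(k): 15:1 5:-1 3:-1 1:1  a_15=0
d|16:{1,2,4,8,16}  Σμ=1+(-1)+0+0+0=0
[q^17] μ(1)=1,μ(17)=-1 ⇒ 0
q^18  k|18↦μ(k): 1:1 2:-1 3:-1 6:1 9:0 18:0  a_18=0
n=19: 1·19 19·1  μ→[1+(-1)]=0

1, 0, 0, 0, 0, 0, 0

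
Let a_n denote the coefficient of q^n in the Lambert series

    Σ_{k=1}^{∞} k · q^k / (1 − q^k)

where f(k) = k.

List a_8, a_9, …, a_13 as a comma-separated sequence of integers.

q^8  k|8↦f(k): 1:1 2:2 4:4 8:8  a_8=15
d|9:{9,3,1}  Σf=9+3+1=13
q^10  k|10↦f(k): 10:10 5:5 2:2 1:1  a_10=18
n=11: 1·11 11·1  f→[1+11]=12
d|12:{12,6,4,3,2,1}  Σf=12+6+4+3+2+1=28
q^13  k|13↦f(k): 13:13 1:1  a_13=14

15, 13, 18, 12, 28, 14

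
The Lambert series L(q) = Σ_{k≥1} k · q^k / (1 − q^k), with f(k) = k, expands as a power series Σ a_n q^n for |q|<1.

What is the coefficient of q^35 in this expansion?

q^35  k|35↦f(k): 1:1 5:5 7:7 35:35  a_35=48

a_35 = 48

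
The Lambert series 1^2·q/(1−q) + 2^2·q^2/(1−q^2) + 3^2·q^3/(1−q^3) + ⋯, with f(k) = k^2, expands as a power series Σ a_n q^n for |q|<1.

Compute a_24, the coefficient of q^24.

a_24 = 850

q^24  k|24↦f(k): 24:576 12:144 8:64 6:36 4:16 3:9 2:4 1:1  a_24=850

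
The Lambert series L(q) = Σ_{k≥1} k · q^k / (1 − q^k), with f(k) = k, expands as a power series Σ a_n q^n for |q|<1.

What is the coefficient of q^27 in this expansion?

[q^27] f(27)=27,f(9)=9,f(3)=3,f(1)=1 ⇒ 40

a_27 = 40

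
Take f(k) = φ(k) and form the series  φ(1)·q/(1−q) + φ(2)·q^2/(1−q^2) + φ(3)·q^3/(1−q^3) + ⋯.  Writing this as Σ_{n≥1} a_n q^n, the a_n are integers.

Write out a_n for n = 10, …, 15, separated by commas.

[q^10] φ(1)=1,φ(2)=1,φ(5)=4,φ(10)=4 ⇒ 10
q^11  k|11↦φ(k): 1:1 11:10  a_11=11
d|12:{1,2,3,4,6,12}  Σφ=1+1+2+2+2+4=12
[q^13] φ(13)=12,φ(1)=1 ⇒ 13
[q^14] φ(1)=1,φ(2)=1,φ(7)=6,φ(14)=6 ⇒ 14
d|15:{15,5,3,1}  Σφ=8+4+2+1=15

10, 11, 12, 13, 14, 15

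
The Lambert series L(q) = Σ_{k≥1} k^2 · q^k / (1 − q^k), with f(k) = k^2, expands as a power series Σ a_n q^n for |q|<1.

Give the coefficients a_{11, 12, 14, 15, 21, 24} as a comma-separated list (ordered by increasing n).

122, 210, 250, 260, 500, 850

q^11  k|11↦f(k): 1:1 11:121  a_11=122
n=12: 1·12 2·6 3·4 4·3 6·2 12·1  f→[1+4+9+16+36+144]=210
n=14: 1·14 2·7 7·2 14·1  f→[1+4+49+196]=250
d|15:{15,5,3,1}  Σf=225+25+9+1=260
q^21  k|21↦f(k): 1:1 3:9 7:49 21:441  a_21=500
n=24: 1·24 2·12 3·8 4·6 6·4 8·3 12·2 24·1  f→[1+4+9+16+36+64+144+576]=850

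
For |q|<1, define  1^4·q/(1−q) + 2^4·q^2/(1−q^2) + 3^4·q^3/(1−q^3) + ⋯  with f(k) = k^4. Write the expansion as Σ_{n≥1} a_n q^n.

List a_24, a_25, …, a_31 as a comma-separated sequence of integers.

n=24: 1·24 2·12 3·8 4·6 6·4 8·3 12·2 24·1  f→[1+16+81+256+1296+4096+20736+331776]=358258
q^25  k|25↦f(k): 25:390625 5:625 1:1  a_25=391251
[q^26] f(1)=1,f(2)=16,f(13)=28561,f(26)=456976 ⇒ 485554
d|27:{27,9,3,1}  Σf=531441+6561+81+1=538084
n=28: 1·28 2·14 4·7 7·4 14·2 28·1  f→[1+16+256+2401+38416+614656]=655746
[q^29] f(1)=1,f(29)=707281 ⇒ 707282
n=30: 1·30 2·15 3·10 5·6 6·5 10·3 15·2 30·1  f→[1+16+81+625+1296+10000+50625+810000]=872644
q^31  k|31↦f(k): 31:923521 1:1  a_31=923522

358258, 391251, 485554, 538084, 655746, 707282, 872644, 923522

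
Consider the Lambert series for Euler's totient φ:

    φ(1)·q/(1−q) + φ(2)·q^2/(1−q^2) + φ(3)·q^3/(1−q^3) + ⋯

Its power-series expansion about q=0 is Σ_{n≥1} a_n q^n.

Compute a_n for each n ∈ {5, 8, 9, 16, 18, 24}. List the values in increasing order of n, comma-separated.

d|5:{5,1}  Σφ=4+1=5
n=8: 1·8 2·4 4·2 8·1  φ→[1+1+2+4]=8
n=9: 9·1 3·3 1·9  φ→[6+2+1]=9
n=16: 16·1 8·2 4·4 2·8 1·16  φ→[8+4+2+1+1]=16
n=18: 1·18 2·9 3·6 6·3 9·2 18·1  φ→[1+1+2+2+6+6]=18
q^24  k|24↦φ(k): 1:1 2:1 3:2 4:2 6:2 8:4 12:4 24:8  a_24=24

5, 8, 9, 16, 18, 24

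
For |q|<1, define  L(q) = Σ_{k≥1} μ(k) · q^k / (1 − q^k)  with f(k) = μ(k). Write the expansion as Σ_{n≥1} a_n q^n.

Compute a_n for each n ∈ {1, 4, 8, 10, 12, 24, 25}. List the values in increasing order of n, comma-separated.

1, 0, 0, 0, 0, 0, 0

[q^1] μ(1)=1 ⇒ 1
[q^4] μ(1)=1,μ(2)=-1,μ(4)=0 ⇒ 0
n=8: 1·8 2·4 4·2 8·1  μ→[1+(-1)+0+0]=0
n=10: 1·10 2·5 5·2 10·1  μ→[1+(-1)+(-1)+1]=0
[q^12] μ(1)=1,μ(2)=-1,μ(3)=-1,μ(4)=0,μ(6)=1,μ(12)=0 ⇒ 0
[q^24] μ(1)=1,μ(2)=-1,μ(3)=-1,μ(4)=0,μ(6)=1,μ(8)=0,μ(12)=0,μ(24)=0 ⇒ 0
q^25  k|25↦μ(k): 1:1 5:-1 25:0  a_25=0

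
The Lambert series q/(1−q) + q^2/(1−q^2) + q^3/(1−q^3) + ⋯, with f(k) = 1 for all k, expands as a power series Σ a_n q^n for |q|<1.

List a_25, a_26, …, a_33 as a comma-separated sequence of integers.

[q^25] f(25)=1,f(5)=1,f(1)=1 ⇒ 3
[q^26] f(26)=1,f(13)=1,f(2)=1,f(1)=1 ⇒ 4
d|27:{1,3,9,27}  Σf=1+1+1+1=4
q^28  k|28↦f(k): 28:1 14:1 7:1 4:1 2:1 1:1  a_28=6
[q^29] f(1)=1,f(29)=1 ⇒ 2
q^30  k|30↦f(k): 30:1 15:1 10:1 6:1 5:1 3:1 2:1 1:1  a_30=8
d|31:{31,1}  Σf=1+1=2
q^32  k|32↦f(k): 1:1 2:1 4:1 8:1 16:1 32:1  a_32=6
n=33: 33·1 11·3 3·11 1·33  f→[1+1+1+1]=4

3, 4, 4, 6, 2, 8, 2, 6, 4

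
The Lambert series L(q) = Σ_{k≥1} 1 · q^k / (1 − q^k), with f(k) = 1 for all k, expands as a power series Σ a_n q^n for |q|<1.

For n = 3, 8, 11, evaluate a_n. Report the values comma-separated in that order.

2, 4, 2

n=3: 3·1 1·3  f→[1+1]=2
q^8  k|8↦f(k): 1:1 2:1 4:1 8:1  a_8=4
[q^11] f(11)=1,f(1)=1 ⇒ 2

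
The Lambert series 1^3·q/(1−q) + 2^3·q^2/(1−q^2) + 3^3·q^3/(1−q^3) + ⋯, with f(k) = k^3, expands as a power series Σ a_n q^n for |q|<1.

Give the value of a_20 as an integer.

a_20 = 9198

d|20:{1,2,4,5,10,20}  Σf=1+8+64+125+1000+8000=9198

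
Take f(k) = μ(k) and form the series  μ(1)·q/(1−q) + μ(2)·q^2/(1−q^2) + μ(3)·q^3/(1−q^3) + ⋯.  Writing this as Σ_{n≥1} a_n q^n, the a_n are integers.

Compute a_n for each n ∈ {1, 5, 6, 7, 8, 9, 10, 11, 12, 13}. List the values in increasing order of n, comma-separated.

q^1  k|1↦μ(k): 1:1  a_1=1
d|5:{1,5}  Σμ=1+(-1)=0
q^6  k|6↦μ(k): 6:1 3:-1 2:-1 1:1  a_6=0
q^7  k|7↦μ(k): 7:-1 1:1  a_7=0
n=8: 1·8 2·4 4·2 8·1  μ→[1+(-1)+0+0]=0
[q^9] μ(1)=1,μ(3)=-1,μ(9)=0 ⇒ 0
[q^10] μ(10)=1,μ(5)=-1,μ(2)=-1,μ(1)=1 ⇒ 0
[q^11] μ(1)=1,μ(11)=-1 ⇒ 0
[q^12] μ(12)=0,μ(6)=1,μ(4)=0,μ(3)=-1,μ(2)=-1,μ(1)=1 ⇒ 0
n=13: 1·13 13·1  μ→[1+(-1)]=0

1, 0, 0, 0, 0, 0, 0, 0, 0, 0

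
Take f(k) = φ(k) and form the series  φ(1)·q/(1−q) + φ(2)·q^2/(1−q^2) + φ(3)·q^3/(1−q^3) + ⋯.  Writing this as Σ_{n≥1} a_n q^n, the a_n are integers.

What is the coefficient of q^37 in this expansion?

d|37:{1,37}  Σφ=1+36=37

a_37 = 37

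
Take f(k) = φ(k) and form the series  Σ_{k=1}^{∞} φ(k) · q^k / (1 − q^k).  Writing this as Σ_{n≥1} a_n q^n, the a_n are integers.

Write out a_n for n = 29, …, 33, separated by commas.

n=29: 1·29 29·1  φ→[1+28]=29
n=30: 30·1 15·2 10·3 6·5 5·6 3·10 2·15 1·30  φ→[8+8+4+2+4+2+1+1]=30
d|31:{1,31}  Σφ=1+30=31
n=32: 1·32 2·16 4·8 8·4 16·2 32·1  φ→[1+1+2+4+8+16]=32
d|33:{1,3,11,33}  Σφ=1+2+10+20=33

29, 30, 31, 32, 33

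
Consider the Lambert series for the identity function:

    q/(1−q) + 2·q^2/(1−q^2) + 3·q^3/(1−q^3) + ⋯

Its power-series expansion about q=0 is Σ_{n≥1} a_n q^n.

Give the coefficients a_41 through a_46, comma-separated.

n=41: 41·1 1·41  f→[41+1]=42
q^42  k|42↦f(k): 1:1 2:2 3:3 6:6 7:7 14:14 21:21 42:42  a_42=96
q^43  k|43↦f(k): 1:1 43:43  a_43=44
q^44  k|44↦f(k): 44:44 22:22 11:11 4:4 2:2 1:1  a_44=84
n=45: 1·45 3·15 5·9 9·5 15·3 45·1  f→[1+3+5+9+15+45]=78
n=46: 46·1 23·2 2·23 1·46  f→[46+23+2+1]=72

42, 96, 44, 84, 78, 72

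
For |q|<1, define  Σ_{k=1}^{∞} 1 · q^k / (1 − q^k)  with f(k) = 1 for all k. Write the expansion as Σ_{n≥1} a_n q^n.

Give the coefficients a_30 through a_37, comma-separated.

n=30: 30·1 15·2 10·3 6·5 5·6 3·10 2·15 1·30  f→[1+1+1+1+1+1+1+1]=8
n=31: 31·1 1·31  f→[1+1]=2
n=32: 1·32 2·16 4·8 8·4 16·2 32·1  f→[1+1+1+1+1+1]=6
q^33  k|33↦f(k): 1:1 3:1 11:1 33:1  a_33=4
d|34:{1,2,17,34}  Σf=1+1+1+1=4
d|35:{35,7,5,1}  Σf=1+1+1+1=4
[q^36] f(36)=1,f(18)=1,f(12)=1,f(9)=1,f(6)=1,f(4)=1,f(3)=1,f(2)=1,f(1)=1 ⇒ 9
q^37  k|37↦f(k): 1:1 37:1  a_37=2

8, 2, 6, 4, 4, 4, 9, 2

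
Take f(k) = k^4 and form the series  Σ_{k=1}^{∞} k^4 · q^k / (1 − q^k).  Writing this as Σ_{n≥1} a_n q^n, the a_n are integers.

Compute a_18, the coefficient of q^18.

d|18:{18,9,6,3,2,1}  Σf=104976+6561+1296+81+16+1=112931

a_18 = 112931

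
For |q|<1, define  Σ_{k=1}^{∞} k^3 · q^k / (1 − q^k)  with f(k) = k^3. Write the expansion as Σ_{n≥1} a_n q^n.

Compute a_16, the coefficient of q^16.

n=16: 1·16 2·8 4·4 8·2 16·1  f→[1+8+64+512+4096]=4681

a_16 = 4681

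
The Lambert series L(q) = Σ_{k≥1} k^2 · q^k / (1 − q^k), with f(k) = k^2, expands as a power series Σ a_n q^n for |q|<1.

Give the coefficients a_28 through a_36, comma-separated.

1050, 842, 1300, 962, 1365, 1220, 1450, 1300, 1911

d|28:{1,2,4,7,14,28}  Σf=1+4+16+49+196+784=1050
[q^29] f(1)=1,f(29)=841 ⇒ 842
d|30:{1,2,3,5,6,10,15,30}  Σf=1+4+9+25+36+100+225+900=1300
d|31:{31,1}  Σf=961+1=962
[q^32] f(1)=1,f(2)=4,f(4)=16,f(8)=64,f(16)=256,f(32)=1024 ⇒ 1365
n=33: 33·1 11·3 3·11 1·33  f→[1089+121+9+1]=1220
[q^34] f(1)=1,f(2)=4,f(17)=289,f(34)=1156 ⇒ 1450
[q^35] f(35)=1225,f(7)=49,f(5)=25,f(1)=1 ⇒ 1300
q^36  k|36↦f(k): 36:1296 18:324 12:144 9:81 6:36 4:16 3:9 2:4 1:1  a_36=1911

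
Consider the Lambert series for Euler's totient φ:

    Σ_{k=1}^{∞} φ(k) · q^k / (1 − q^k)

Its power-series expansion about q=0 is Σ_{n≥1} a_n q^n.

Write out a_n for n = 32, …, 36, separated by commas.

d|32:{1,2,4,8,16,32}  Σφ=1+1+2+4+8+16=32
d|33:{1,3,11,33}  Σφ=1+2+10+20=33
[q^34] φ(34)=16,φ(17)=16,φ(2)=1,φ(1)=1 ⇒ 34
n=35: 35·1 7·5 5·7 1·35  φ→[24+6+4+1]=35
q^36  k|36↦φ(k): 1:1 2:1 3:2 4:2 6:2 9:6 12:4 18:6 36:12  a_36=36

32, 33, 34, 35, 36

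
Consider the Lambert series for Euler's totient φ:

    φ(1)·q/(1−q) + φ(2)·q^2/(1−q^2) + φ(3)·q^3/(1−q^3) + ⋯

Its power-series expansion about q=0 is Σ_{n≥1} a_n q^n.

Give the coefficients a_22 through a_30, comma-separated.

n=22: 22·1 11·2 2·11 1·22  φ→[10+10+1+1]=22
d|23:{1,23}  Σφ=1+22=23
d|24:{1,2,3,4,6,8,12,24}  Σφ=1+1+2+2+2+4+4+8=24
n=25: 1·25 5·5 25·1  φ→[1+4+20]=25
q^26  k|26↦φ(k): 26:12 13:12 2:1 1:1  a_26=26
[q^27] φ(27)=18,φ(9)=6,φ(3)=2,φ(1)=1 ⇒ 27
q^28  k|28↦φ(k): 1:1 2:1 4:2 7:6 14:6 28:12  a_28=28
q^29  k|29↦φ(k): 29:28 1:1  a_29=29
q^30  k|30↦φ(k): 1:1 2:1 3:2 5:4 6:2 10:4 15:8 30:8  a_30=30

22, 23, 24, 25, 26, 27, 28, 29, 30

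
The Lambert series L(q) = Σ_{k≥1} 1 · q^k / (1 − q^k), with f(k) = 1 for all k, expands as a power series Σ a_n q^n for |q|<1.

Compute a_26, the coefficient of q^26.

[q^26] f(1)=1,f(2)=1,f(13)=1,f(26)=1 ⇒ 4

a_26 = 4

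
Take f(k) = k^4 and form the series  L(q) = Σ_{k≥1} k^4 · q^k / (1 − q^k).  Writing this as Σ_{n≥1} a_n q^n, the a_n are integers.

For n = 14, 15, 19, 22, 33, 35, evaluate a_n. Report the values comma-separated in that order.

40834, 51332, 130322, 248914, 1200644, 1503652

q^14  k|14↦f(k): 1:1 2:16 7:2401 14:38416  a_14=40834
[q^15] f(1)=1,f(3)=81,f(5)=625,f(15)=50625 ⇒ 51332
q^19  k|19↦f(k): 1:1 19:130321  a_19=130322
n=22: 22·1 11·2 2·11 1·22  f→[234256+14641+16+1]=248914
d|33:{1,3,11,33}  Σf=1+81+14641+1185921=1200644
[q^35] f(1)=1,f(5)=625,f(7)=2401,f(35)=1500625 ⇒ 1503652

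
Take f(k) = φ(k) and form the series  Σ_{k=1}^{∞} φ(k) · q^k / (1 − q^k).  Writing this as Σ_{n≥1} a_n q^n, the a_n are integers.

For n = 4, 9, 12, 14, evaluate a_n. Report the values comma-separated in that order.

q^4  k|4↦φ(k): 1:1 2:1 4:2  a_4=4
n=9: 1·9 3·3 9·1  φ→[1+2+6]=9
[q^12] φ(1)=1,φ(2)=1,φ(3)=2,φ(4)=2,φ(6)=2,φ(12)=4 ⇒ 12
d|14:{1,2,7,14}  Σφ=1+1+6+6=14

4, 9, 12, 14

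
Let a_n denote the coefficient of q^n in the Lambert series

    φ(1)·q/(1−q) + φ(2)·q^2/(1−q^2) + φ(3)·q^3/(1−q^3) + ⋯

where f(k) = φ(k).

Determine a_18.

d|18:{18,9,6,3,2,1}  Σφ=6+6+2+2+1+1=18

a_18 = 18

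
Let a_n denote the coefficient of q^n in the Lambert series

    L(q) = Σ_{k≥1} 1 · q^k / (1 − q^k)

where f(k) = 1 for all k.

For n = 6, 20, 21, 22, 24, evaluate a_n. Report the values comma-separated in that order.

d|6:{6,3,2,1}  Σf=1+1+1+1=4
q^20  k|20↦f(k): 1:1 2:1 4:1 5:1 10:1 20:1  a_20=6
n=21: 1·21 3·7 7·3 21·1  f→[1+1+1+1]=4
q^22  k|22↦f(k): 22:1 11:1 2:1 1:1  a_22=4
d|24:{24,12,8,6,4,3,2,1}  Σf=1+1+1+1+1+1+1+1=8

4, 6, 4, 4, 8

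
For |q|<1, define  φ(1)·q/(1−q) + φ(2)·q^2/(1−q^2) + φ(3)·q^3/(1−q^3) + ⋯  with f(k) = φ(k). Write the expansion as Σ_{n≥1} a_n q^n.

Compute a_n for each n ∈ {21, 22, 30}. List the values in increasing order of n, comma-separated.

d|21:{21,7,3,1}  Σφ=12+6+2+1=21
[q^22] φ(22)=10,φ(11)=10,φ(2)=1,φ(1)=1 ⇒ 22
[q^30] φ(30)=8,φ(15)=8,φ(10)=4,φ(6)=2,φ(5)=4,φ(3)=2,φ(2)=1,φ(1)=1 ⇒ 30

21, 22, 30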